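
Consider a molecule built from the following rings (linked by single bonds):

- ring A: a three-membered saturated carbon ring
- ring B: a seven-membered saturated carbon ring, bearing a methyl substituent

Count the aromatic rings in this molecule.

Ring A has only sp³ atoms, so it is not fully conjugated — not aromatic (cyclopropane).
Ring B has only sp³ atoms, so it is not fully conjugated — not aromatic (cycloheptane).
No ring is aromatic. Total: 0.

0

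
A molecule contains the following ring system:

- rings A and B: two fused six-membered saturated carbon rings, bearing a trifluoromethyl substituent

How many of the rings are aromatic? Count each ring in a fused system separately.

Ring A has only sp³ atoms, so it is not fully conjugated — not aromatic (cyclohexane ring).
Ring B has only sp³ atoms, so it is not fully conjugated — not aromatic (cyclohexane ring).
No ring is aromatic. Total: 0.

0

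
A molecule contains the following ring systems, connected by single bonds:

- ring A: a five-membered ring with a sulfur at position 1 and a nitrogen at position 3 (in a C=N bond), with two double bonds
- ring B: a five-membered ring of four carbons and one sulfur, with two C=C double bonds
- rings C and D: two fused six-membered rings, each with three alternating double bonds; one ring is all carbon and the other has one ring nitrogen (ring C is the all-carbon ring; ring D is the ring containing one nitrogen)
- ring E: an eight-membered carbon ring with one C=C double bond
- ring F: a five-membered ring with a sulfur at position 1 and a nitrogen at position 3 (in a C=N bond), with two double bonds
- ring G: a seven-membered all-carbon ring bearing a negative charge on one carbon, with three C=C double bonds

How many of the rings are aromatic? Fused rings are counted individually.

Ring A is planar and fully conjugated; 2 ring double bonds (4 π electrons) plus a heteroatom lone pair (2) give 6 π electrons. Since 6 = 4n+2 (n=1), ring A is aromatic (thiazole).
Ring B is planar and fully conjugated; 2 ring double bonds (4 π electrons) plus a heteroatom lone pair (2) give 6 π electrons. 6 = 4(1)+2, so ring B is aromatic (thiophene).
Rings C and D form a fused bicyclic system (with one nitrogen) with 10 sp² atoms and 10 π electrons from ring double bonds. 10 = 4(2)+2, so the system is aromatic and both rings count as aromatic (quinoline).
Ring E has six sp³ carbons, so it is not fully conjugated — not aromatic (cyclooctene).
Ring F is planar and fully conjugated; 2 ring double bonds (4 π electrons) plus a heteroatom lone pair (2) give 6 π electrons. That satisfies 4n+2 with n=1, so ring F is aromatic (thiazole).
Ring G has only sp² ring atoms; a planar conformation would have a fully conjugated π system of 8 electrons. But 8 = 4(2), which is 4n not 4n+2, so ring G is not aromatic (cycloheptatrienyl anion).
Aromatic: A, B, C, D, F. Total: 5.

5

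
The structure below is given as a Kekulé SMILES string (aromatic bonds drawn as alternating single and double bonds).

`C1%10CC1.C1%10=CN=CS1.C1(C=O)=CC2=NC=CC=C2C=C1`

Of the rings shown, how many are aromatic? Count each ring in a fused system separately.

The SMILES encodes a three-membered saturated carbon ring; a five-membered ring with a sulfur at position 1 and a nitrogen at position 3 (in a C=N bond), with two double bonds; two fused six-membered rings, each with three alternating double bonds; one ring is all carbon and the other has one ring nitrogen.
The 3-membered ring has only sp³ atoms, so it is not fully conjugated — not aromatic (cyclopropane).
The 5-membered ring with one sulfur and one =N– is fully conjugated (every ring atom contributes a p orbital); 2 ring double bonds (4 π electrons) plus a heteroatom lone pair (2) give 6 π electrons. That satisfies 4n+2 with n=1, so it is aromatic (thiazole).
The fused 6/6-membered bicyclic (with one nitrogen) is a single π system with 10 sp² atoms and 10 π electrons from ring double bonds. 10 = 4(2)+2, so the system is aromatic and both rings count as aromatic (quinoline).
3 of the 4 rings are aromatic. Total: 3.

3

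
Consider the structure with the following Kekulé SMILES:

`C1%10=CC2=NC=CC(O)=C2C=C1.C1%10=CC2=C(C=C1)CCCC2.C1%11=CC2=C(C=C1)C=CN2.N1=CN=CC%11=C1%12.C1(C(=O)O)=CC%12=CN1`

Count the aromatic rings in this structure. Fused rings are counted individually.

7

The SMILES encodes two fused six-membered rings, each with three alternating double bonds; one ring is all carbon and the other has one ring nitrogen; a six-membered carbon ring with three alternating C=C double bonds, fused to a saturated six-membered carbon ring; a six-membered carbon ring with three alternating C=C double bonds, fused to a five-membered ring containing one N–H nitrogen and two C=C double bonds; a six-membered ring with nitrogens at positions 1 and 3 and three alternating double bonds; a five-membered ring of four carbons and one nitrogen bearing a hydrogen, with two C=C double bonds.
The fused 6/6-membered bicyclic (with one nitrogen) is a single π system with 10 sp² atoms and 10 π electrons from ring double bonds. 10 = 4(2)+2, so the system is aromatic and both rings count as aromatic (quinoline).
The 6-membered ring has a continuous p-orbital overlap around the ring; 3 ring double bonds give 6 π electrons. 6 = 4(1)+2, so it is aromatic (benzene ring).
The second 6-membered ring has four sp³ carbons, so it is not fully conjugated — not aromatic (cyclohexane ring).
The fused 6/5-membered bicyclic (with one N–H) is a single π system with 9 sp² atoms and 10 π electrons from ring double bonds plus a heteroatom lone pair. 10 = 4(2)+2, so the system is aromatic and both rings count as aromatic (indole).
The 6-membered ring with two nitrogens (1,3) is planar and fully conjugated; 3 ring double bonds give 6 π electrons. 6 = 4(1)+2, so it is aromatic (pyrimidine).
The 5-membered ring with one N–H has a continuous p-orbital overlap around the ring; 2 ring double bonds (4 π electrons) plus a heteroatom lone pair (2) give 6 π electrons. That satisfies 4n+2 with n=1, so it is aromatic (pyrrole).
7 of the 8 rings are aromatic. Total: 7.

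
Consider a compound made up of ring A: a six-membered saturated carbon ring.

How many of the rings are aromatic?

0

Ring A has only sp³ atoms, so it is not fully conjugated — not aromatic (cyclohexane).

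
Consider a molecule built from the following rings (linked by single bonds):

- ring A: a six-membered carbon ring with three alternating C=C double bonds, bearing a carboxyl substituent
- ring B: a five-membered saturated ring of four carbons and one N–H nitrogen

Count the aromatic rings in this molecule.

Ring A is fully conjugated (every ring atom contributes a p orbital); 3 ring double bonds give 6 π electrons. Since 6 = 4n+2 (n=1), ring A is aromatic (benzene).
Ring B has only sp³ atoms, so it is not fully conjugated — not aromatic (pyrrolidine).
Aromatic: A. Total: 1.

1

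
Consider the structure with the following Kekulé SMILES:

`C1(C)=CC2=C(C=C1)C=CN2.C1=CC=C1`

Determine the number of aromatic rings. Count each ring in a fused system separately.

The SMILES encodes a six-membered carbon ring with three alternating C=C double bonds, fused to a five-membered ring containing one N–H nitrogen and two C=C double bonds; a four-membered carbon ring with two alternating C=C double bonds.
The fused 6/5-membered bicyclic (with one N–H) is a single π system with 9 sp² atoms and 10 π electrons from ring double bonds plus a heteroatom lone pair. 10 = 4(2)+2, so the system is aromatic and both rings count as aromatic (indole).
The 4-membered ring has only sp² ring atoms; a planar conformation would have a fully conjugated π system of 4 electrons. But 4 = 4(1), which is 4n not 4n+2, so it is not aromatic (cyclobutadiene) — cyclobutadiene is antiaromatic and distorts to a rectangle.
2 of the 3 rings are aromatic. Total: 2.

2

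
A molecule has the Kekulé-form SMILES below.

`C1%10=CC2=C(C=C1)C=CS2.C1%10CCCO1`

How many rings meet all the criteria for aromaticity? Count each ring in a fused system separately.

The SMILES encodes a six-membered carbon ring with three alternating C=C double bonds, fused to a five-membered ring containing one sulfur and two C=C double bonds; a five-membered saturated ring of four carbons and one oxygen.
The fused 6/5-membered bicyclic (with one sulfur) is a single π system with 9 sp² atoms and 10 π electrons from ring double bonds plus a heteroatom lone pair. 10 = 4(2)+2, so the system is aromatic and both rings count as aromatic (benzothiophene).
The 5-membered ring with one oxygen has only sp³ atoms, so it is not fully conjugated — not aromatic (tetrahydrofuran).
2 of the 3 rings are aromatic. Total: 2.

2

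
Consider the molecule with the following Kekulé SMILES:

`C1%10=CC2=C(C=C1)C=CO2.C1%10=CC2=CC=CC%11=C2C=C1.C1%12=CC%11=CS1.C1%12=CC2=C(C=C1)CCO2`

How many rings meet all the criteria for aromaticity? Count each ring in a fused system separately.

The SMILES encodes a six-membered carbon ring with three alternating C=C double bonds, fused to a five-membered ring containing one oxygen and two C=C double bonds; two fused six-membered carbon rings, each with three alternating C=C double bonds; a five-membered ring of four carbons and one sulfur, with two C=C double bonds; a six-membered carbon ring with three alternating C=C double bonds, fused to a five-membered ring containing one oxygen and two sp³ carbons.
The fused 6/5-membered bicyclic (with one oxygen) is a single π system with 9 sp² atoms and 10 π electrons from ring double bonds plus a heteroatom lone pair. 10 = 4(2)+2, so the system is aromatic and both rings count as aromatic (benzofuran).
The fused 6/6-membered bicyclic is a single π system with 10 sp² atoms and 10 π electrons from ring double bonds. 10 = 4(2)+2, so the system is aromatic and both rings count as aromatic (naphthalene).
The 5-membered ring with one sulfur is planar and fully conjugated; 2 ring double bonds (4 π electrons) plus a heteroatom lone pair (2) give 6 π electrons. 6 = 4(1)+2, so it is aromatic (thiophene).
The 6-membered ring has a continuous p-orbital overlap around the ring; 3 ring double bonds give 6 π electrons. 6 = 4(1)+2, so it is aromatic (benzene ring).
The 5-membered ring with one oxygen has two sp³ carbons, so it is not fully conjugated — not aromatic (oxolane ring).
6 of the 7 rings are aromatic. Total: 6.

6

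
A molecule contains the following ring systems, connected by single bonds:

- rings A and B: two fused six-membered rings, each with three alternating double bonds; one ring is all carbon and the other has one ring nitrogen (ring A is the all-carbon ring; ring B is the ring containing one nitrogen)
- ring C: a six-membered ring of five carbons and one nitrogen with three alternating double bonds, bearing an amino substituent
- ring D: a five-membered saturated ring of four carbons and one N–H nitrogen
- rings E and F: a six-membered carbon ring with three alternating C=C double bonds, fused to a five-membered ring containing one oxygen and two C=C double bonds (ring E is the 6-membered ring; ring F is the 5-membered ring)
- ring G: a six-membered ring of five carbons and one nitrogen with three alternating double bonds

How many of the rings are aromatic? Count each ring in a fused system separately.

6

Rings A and B form a fused bicyclic system (with one nitrogen) with 10 sp² atoms and 10 π electrons from ring double bonds. 10 = 4(2)+2, so the system is aromatic and both rings count as aromatic (quinoline).
Ring C is fully conjugated (every ring atom contributes a p orbital); 3 ring double bonds give 6 π electrons. Since 6 = 4n+2 (n=1), ring C is aromatic (pyridine).
Ring D has only sp³ atoms, so it is not fully conjugated — not aromatic (pyrrolidine).
Rings E and F form a fused bicyclic system (with one oxygen) with 9 sp² atoms and 10 π electrons from ring double bonds plus a heteroatom lone pair. 10 = 4(2)+2, so the system is aromatic and both rings count as aromatic (benzofuran).
Ring G is fully conjugated (every ring atom contributes a p orbital); 3 ring double bonds give 6 π electrons. That satisfies 4n+2 with n=1, so ring G is aromatic (pyridine).
Aromatic: A, B, C, E, F, G. Total: 6.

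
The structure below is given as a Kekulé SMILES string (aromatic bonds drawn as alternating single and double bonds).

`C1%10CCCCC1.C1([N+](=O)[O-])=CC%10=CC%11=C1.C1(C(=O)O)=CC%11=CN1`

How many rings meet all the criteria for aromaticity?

2

The SMILES encodes a six-membered saturated carbon ring; a six-membered carbon ring with three alternating C=C double bonds; a five-membered ring of four carbons and one nitrogen bearing a hydrogen, with two C=C double bonds.
The 6-membered ring has only sp³ atoms, so it is not fully conjugated — not aromatic (cyclohexane).
The second 6-membered ring is planar and fully conjugated; 3 ring double bonds give 6 π electrons. 6 = 4(1)+2, so it is aromatic (benzene).
The 5-membered ring with one N–H has a continuous p-orbital overlap around the ring; 2 ring double bonds (4 π electrons) plus a heteroatom lone pair (2) give 6 π electrons. That satisfies 4n+2 with n=1, so it is aromatic (pyrrole).
2 of the 3 rings are aromatic. Total: 2.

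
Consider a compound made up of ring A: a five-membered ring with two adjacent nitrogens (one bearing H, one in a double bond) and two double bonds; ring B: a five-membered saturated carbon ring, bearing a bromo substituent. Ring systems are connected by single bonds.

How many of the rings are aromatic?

1

Ring A has a continuous p-orbital overlap around the ring; 2 ring double bonds (4 π electrons) plus a heteroatom lone pair (2) give 6 π electrons. 6 = 4(1)+2, so ring A is aromatic (pyrazole).
Ring B has only sp³ atoms, so it is not fully conjugated — not aromatic (cyclopentane).
Aromatic: A. Total: 1.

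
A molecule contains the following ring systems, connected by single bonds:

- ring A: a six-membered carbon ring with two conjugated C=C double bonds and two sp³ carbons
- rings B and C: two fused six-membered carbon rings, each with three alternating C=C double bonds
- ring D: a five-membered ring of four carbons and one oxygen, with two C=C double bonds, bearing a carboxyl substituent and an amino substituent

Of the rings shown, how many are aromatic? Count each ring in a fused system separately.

3

Ring A has two sp³ carbons, so it is not fully conjugated — not aromatic (1,3-cyclohexadiene).
Rings B and C form a fused bicyclic system with 10 sp² atoms and 10 π electrons from ring double bonds. 10 = 4(2)+2, so the system is aromatic and both rings count as aromatic (naphthalene).
Ring D is fully conjugated (every ring atom contributes a p orbital); 2 ring double bonds (4 π electrons) plus a heteroatom lone pair (2) give 6 π electrons. That satisfies 4n+2 with n=1, so ring D is aromatic (furan).
Aromatic: B, C, D. Total: 3.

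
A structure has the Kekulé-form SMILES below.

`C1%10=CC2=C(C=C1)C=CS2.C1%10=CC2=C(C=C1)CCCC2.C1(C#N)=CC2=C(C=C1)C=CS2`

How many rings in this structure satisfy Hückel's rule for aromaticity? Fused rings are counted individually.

The SMILES encodes a six-membered carbon ring with three alternating C=C double bonds, fused to a five-membered ring containing one sulfur and two C=C double bonds; a six-membered carbon ring with three alternating C=C double bonds, fused to a saturated six-membered carbon ring; a six-membered carbon ring with three alternating C=C double bonds, fused to a five-membered ring containing one sulfur and two C=C double bonds.
The fused 6/5-membered bicyclic (with one sulfur) is a single π system with 9 sp² atoms and 10 π electrons from ring double bonds plus a heteroatom lone pair. 10 = 4(2)+2, so the system is aromatic and both rings count as aromatic (benzothiophene).
The 6-membered ring has a continuous p-orbital overlap around the ring; 3 ring double bonds give 6 π electrons. Since 6 = 4n+2 (n=1), it is aromatic (benzene ring).
The second 6-membered ring has four sp³ carbons, so it is not fully conjugated — not aromatic (cyclohexane ring).
The fused 6/5-membered bicyclic (with one sulfur) is a single π system with 9 sp² atoms and 10 π electrons from ring double bonds plus a heteroatom lone pair. 10 = 4(2)+2, so the system is aromatic and both rings count as aromatic (benzothiophene).
5 of the 6 rings are aromatic. Total: 5.

5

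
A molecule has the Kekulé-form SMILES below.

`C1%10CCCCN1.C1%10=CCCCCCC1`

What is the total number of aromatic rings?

0

The SMILES encodes a six-membered saturated ring of five carbons and one N–H nitrogen; an eight-membered carbon ring with one C=C double bond.
The 6-membered ring with one N–H has only sp³ atoms, so it is not fully conjugated — not aromatic (piperidine).
The 8-membered ring has six sp³ carbons, so it is not fully conjugated — not aromatic (cyclooctene).
None of the rings are aromatic. Total: 0.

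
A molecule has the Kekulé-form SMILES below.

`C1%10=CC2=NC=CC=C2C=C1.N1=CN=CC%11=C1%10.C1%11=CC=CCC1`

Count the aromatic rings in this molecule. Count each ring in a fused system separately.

The SMILES encodes two fused six-membered rings, each with three alternating double bonds; one ring is all carbon and the other has one ring nitrogen; a six-membered ring with nitrogens at positions 1 and 3 and three alternating double bonds; a six-membered carbon ring with two conjugated C=C double bonds and two sp³ carbons.
The fused 6/6-membered bicyclic (with one nitrogen) is a single π system with 10 sp² atoms and 10 π electrons from ring double bonds. 10 = 4(2)+2, so the system is aromatic and both rings count as aromatic (quinoline).
The 6-membered ring with two nitrogens (1,3) is fully conjugated (every ring atom contributes a p orbital); 3 ring double bonds give 6 π electrons. That satisfies 4n+2 with n=1, so it is aromatic (pyrimidine).
The 6-membered ring has two sp³ carbons, so it is not fully conjugated — not aromatic (1,3-cyclohexadiene).
3 of the 4 rings are aromatic. Total: 3.

3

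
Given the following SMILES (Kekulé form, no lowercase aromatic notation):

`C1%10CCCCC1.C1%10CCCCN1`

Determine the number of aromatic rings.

0

The SMILES encodes a six-membered saturated carbon ring; a six-membered saturated ring of five carbons and one N–H nitrogen.
The 6-membered ring has only sp³ atoms, so it is not fully conjugated — not aromatic (cyclohexane).
The 6-membered ring with one N–H has only sp³ atoms, so it is not fully conjugated — not aromatic (piperidine).
None of the rings are aromatic. Total: 0.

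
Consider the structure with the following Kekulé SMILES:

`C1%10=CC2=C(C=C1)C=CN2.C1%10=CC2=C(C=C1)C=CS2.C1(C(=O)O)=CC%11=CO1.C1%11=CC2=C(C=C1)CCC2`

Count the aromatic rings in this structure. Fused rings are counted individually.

The SMILES encodes a six-membered carbon ring with three alternating C=C double bonds, fused to a five-membered ring containing one N–H nitrogen and two C=C double bonds; a six-membered carbon ring with three alternating C=C double bonds, fused to a five-membered ring containing one sulfur and two C=C double bonds; a five-membered ring of four carbons and one oxygen, with two C=C double bonds; a six-membered carbon ring with three alternating C=C double bonds, fused to a saturated five-membered carbon ring.
The fused 6/5-membered bicyclic (with one N–H) is a single π system with 9 sp² atoms and 10 π electrons from ring double bonds plus a heteroatom lone pair. 10 = 4(2)+2, so the system is aromatic and both rings count as aromatic (indole).
The fused 6/5-membered bicyclic (with one sulfur) is a single π system with 9 sp² atoms and 10 π electrons from ring double bonds plus a heteroatom lone pair. 10 = 4(2)+2, so the system is aromatic and both rings count as aromatic (benzothiophene).
The 5-membered ring with one oxygen has a continuous p-orbital overlap around the ring; 2 ring double bonds (4 π electrons) plus a heteroatom lone pair (2) give 6 π electrons. Since 6 = 4n+2 (n=1), it is aromatic (furan).
The 6-membered ring is fully conjugated (every ring atom contributes a p orbital); 3 ring double bonds give 6 π electrons. Since 6 = 4n+2 (n=1), it is aromatic (benzene ring).
The 5-membered ring has three sp³ carbons, so it is not fully conjugated — not aromatic (cyclopentane ring).
6 of the 7 rings are aromatic. Total: 6.

6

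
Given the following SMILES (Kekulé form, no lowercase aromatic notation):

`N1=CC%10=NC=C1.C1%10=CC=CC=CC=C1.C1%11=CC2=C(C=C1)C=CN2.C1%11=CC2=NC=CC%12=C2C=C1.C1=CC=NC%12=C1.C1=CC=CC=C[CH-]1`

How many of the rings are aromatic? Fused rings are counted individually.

The SMILES encodes a six-membered ring with nitrogens at positions 1 and 4 and three alternating double bonds; an eight-membered carbon ring with four alternating C=C double bonds; a six-membered carbon ring with three alternating C=C double bonds, fused to a five-membered ring containing one N–H nitrogen and two C=C double bonds; two fused six-membered rings, each with three alternating double bonds; one ring is all carbon and the other has one ring nitrogen; a six-membered ring of five carbons and one nitrogen with three alternating double bonds; a seven-membered all-carbon ring bearing a negative charge on one carbon, with three C=C double bonds.
The 6-membered ring with two nitrogens (1,4) has a continuous p-orbital overlap around the ring; 3 ring double bonds give 6 π electrons. 6 = 4(1)+2, so it is aromatic (pyrazine).
The 8-membered ring has only sp² ring atoms; a planar conformation would have a fully conjugated π system of 8 electrons. But 8 = 4(2), which is 4n not 4n+2, so it is not aromatic (cyclooctatetraene) — cyclooctatetraene distorts into a non-planar tub to avoid antiaromaticity.
The fused 6/5-membered bicyclic (with one N–H) is a single π system with 9 sp² atoms and 10 π electrons from ring double bonds plus a heteroatom lone pair. 10 = 4(2)+2, so the system is aromatic and both rings count as aromatic (indole).
The fused 6/6-membered bicyclic (with one nitrogen) is a single π system with 10 sp² atoms and 10 π electrons from ring double bonds. 10 = 4(2)+2, so the system is aromatic and both rings count as aromatic (quinoline).
The 6-membered ring with one nitrogen has a continuous p-orbital overlap around the ring; 3 ring double bonds give 6 π electrons. That satisfies 4n+2 with n=1, so it is aromatic (pyridine).
The 7-membered ring has only sp² ring atoms; a planar conformation would have a fully conjugated π system of 8 electrons. But 8 = 4(2), which is 4n not 4n+2, so it is not aromatic (cycloheptatrienyl anion).
6 of the 8 rings are aromatic. Total: 6.

6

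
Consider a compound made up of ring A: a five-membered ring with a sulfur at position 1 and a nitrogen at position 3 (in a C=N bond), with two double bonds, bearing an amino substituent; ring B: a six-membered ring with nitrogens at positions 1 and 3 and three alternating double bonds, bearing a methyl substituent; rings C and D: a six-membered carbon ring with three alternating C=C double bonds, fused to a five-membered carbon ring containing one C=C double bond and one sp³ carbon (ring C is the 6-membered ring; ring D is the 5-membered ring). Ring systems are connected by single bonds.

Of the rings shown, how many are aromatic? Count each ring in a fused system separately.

Ring A is planar and fully conjugated; 2 ring double bonds (4 π electrons) plus a heteroatom lone pair (2) give 6 π electrons. That satisfies 4n+2 with n=1, so ring A is aromatic (thiazole).
Ring B has a continuous p-orbital overlap around the ring; 3 ring double bonds give 6 π electrons. That satisfies 4n+2 with n=1, so ring B is aromatic (pyrimidine).
Ring C has a continuous p-orbital overlap around the ring; 3 ring double bonds give 6 π electrons. That satisfies 4n+2 with n=1, so ring C is aromatic (benzene ring).
Ring D has one sp³ carbon, so it is not fully conjugated — not aromatic (cyclopentene ring).
Aromatic: A, B, C. Total: 3.

3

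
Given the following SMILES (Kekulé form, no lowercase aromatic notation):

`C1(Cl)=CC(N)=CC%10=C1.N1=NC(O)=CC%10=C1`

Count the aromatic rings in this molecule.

2

The SMILES encodes a six-membered carbon ring with three alternating C=C double bonds; a six-membered ring with two adjacent nitrogens and three alternating double bonds.
The 6-membered ring is planar and fully conjugated; 3 ring double bonds give 6 π electrons. 6 = 4(1)+2, so it is aromatic (benzene).
The 6-membered ring with two nitrogens (1,2) is planar and fully conjugated; 3 ring double bonds give 6 π electrons. 6 = 4(1)+2, so it is aromatic (pyridazine).
2 of the 2 rings are aromatic. Total: 2.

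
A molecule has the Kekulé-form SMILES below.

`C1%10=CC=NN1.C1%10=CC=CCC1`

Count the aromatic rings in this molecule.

1

The SMILES encodes a five-membered ring with two adjacent nitrogens (one bearing H, one in a double bond) and two double bonds; a six-membered carbon ring with two conjugated C=C double bonds and two sp³ carbons.
The 5-membered ring with two adjacent nitrogens (one N–H, one =N–) has a continuous p-orbital overlap around the ring; 2 ring double bonds (4 π electrons) plus a heteroatom lone pair (2) give 6 π electrons. 6 = 4(1)+2, so it is aromatic (pyrazole).
The 6-membered ring has two sp³ carbons, so it is not fully conjugated — not aromatic (1,3-cyclohexadiene).
1 of the 2 rings is aromatic. Total: 1.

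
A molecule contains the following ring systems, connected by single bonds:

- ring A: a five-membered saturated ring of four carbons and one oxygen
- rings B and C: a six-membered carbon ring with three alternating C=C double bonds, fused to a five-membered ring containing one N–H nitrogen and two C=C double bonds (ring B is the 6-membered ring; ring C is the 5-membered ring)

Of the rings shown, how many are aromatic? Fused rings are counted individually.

Ring A has only sp³ atoms, so it is not fully conjugated — not aromatic (tetrahydrofuran).
Rings B and C form a fused bicyclic system (with one N–H) with 9 sp² atoms and 10 π electrons from ring double bonds plus a heteroatom lone pair. 10 = 4(2)+2, so the system is aromatic and both rings count as aromatic (indole).
Aromatic: B, C. Total: 2.

2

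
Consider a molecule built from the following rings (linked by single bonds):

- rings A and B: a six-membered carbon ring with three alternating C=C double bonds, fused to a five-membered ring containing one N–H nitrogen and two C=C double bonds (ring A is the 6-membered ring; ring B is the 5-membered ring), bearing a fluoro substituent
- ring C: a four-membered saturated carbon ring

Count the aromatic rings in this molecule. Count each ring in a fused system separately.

2

Rings A and B form a fused bicyclic system (with one N–H) with 9 sp² atoms and 10 π electrons from ring double bonds plus a heteroatom lone pair. 10 = 4(2)+2, so the system is aromatic and both rings count as aromatic (indole).
Ring C has only sp³ atoms, so it is not fully conjugated — not aromatic (cyclobutane).
Aromatic: A, B. Total: 2.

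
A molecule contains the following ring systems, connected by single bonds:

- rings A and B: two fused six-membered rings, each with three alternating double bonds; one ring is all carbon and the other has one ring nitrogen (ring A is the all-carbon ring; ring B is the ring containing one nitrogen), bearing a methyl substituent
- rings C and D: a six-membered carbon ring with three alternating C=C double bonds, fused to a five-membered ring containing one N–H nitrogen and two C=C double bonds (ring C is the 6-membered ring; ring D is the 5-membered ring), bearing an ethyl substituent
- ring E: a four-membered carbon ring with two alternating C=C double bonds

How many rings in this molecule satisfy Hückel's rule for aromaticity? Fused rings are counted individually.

Rings A and B form a fused bicyclic system (with one nitrogen) with 10 sp² atoms and 10 π electrons from ring double bonds. 10 = 4(2)+2, so the system is aromatic and both rings count as aromatic (quinoline).
Rings C and D form a fused bicyclic system (with one N–H) with 9 sp² atoms and 10 π electrons from ring double bonds plus a heteroatom lone pair. 10 = 4(2)+2, so the system is aromatic and both rings count as aromatic (indole).
Ring E has only sp² ring atoms; a planar conformation would have a fully conjugated π system of 4 electrons. But 4 = 4(1), which is 4n not 4n+2, so ring E is not aromatic (cyclobutadiene) — cyclobutadiene is antiaromatic and distorts to a rectangle.
Aromatic: A, B, C, D. Total: 4.

4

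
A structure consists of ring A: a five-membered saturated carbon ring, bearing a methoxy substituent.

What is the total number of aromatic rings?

Ring A has only sp³ atoms, so it is not fully conjugated — not aromatic (cyclopentane).

0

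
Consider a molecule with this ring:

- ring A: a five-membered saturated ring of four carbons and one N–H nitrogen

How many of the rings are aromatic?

Ring A has only sp³ atoms, so it is not fully conjugated — not aromatic (pyrrolidine).

0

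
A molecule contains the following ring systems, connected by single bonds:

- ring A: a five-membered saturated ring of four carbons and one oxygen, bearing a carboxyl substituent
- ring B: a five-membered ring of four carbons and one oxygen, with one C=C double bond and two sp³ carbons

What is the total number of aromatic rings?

0

Ring A has only sp³ atoms, so it is not fully conjugated — not aromatic (tetrahydrofuran).
Ring B has two sp³ carbons, so it is not fully conjugated — not aromatic (2,3-dihydrofuran).
No ring is aromatic. Total: 0.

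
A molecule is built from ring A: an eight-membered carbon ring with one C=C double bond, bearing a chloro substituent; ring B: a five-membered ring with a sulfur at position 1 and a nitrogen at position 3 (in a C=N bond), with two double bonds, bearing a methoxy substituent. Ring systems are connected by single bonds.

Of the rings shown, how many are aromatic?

Ring A has six sp³ carbons, so it is not fully conjugated — not aromatic (cyclooctene).
Ring B is planar and fully conjugated; 2 ring double bonds (4 π electrons) plus a heteroatom lone pair (2) give 6 π electrons. That satisfies 4n+2 with n=1, so ring B is aromatic (thiazole).
Aromatic: B. Total: 1.

1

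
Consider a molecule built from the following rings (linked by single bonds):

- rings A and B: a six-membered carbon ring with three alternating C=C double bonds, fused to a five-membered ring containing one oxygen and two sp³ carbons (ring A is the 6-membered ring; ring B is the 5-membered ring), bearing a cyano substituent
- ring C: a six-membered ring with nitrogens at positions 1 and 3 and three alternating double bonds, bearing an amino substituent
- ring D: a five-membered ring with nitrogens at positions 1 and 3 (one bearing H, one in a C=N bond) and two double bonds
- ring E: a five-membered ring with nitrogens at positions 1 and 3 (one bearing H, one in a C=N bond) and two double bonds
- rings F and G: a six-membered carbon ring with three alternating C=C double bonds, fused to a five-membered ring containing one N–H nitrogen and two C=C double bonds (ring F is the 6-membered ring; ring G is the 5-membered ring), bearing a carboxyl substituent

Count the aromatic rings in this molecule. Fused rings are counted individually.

6

Ring A has a continuous p-orbital overlap around the ring; 3 ring double bonds give 6 π electrons. That satisfies 4n+2 with n=1, so ring A is aromatic (benzene ring).
Ring B has two sp³ carbons, so it is not fully conjugated — not aromatic (oxolane ring).
Ring C is planar and fully conjugated; 3 ring double bonds give 6 π electrons. 6 = 4(1)+2, so ring C is aromatic (pyrimidine).
Ring D is planar and fully conjugated; 2 ring double bonds (4 π electrons) plus a heteroatom lone pair (2) give 6 π electrons. 6 = 4(1)+2, so ring D is aromatic (imidazole).
Ring E is fully conjugated (every ring atom contributes a p orbital); 2 ring double bonds (4 π electrons) plus a heteroatom lone pair (2) give 6 π electrons. Since 6 = 4n+2 (n=1), ring E is aromatic (imidazole).
Rings F and G form a fused bicyclic system (with one N–H) with 9 sp² atoms and 10 π electrons from ring double bonds plus a heteroatom lone pair. 10 = 4(2)+2, so the system is aromatic and both rings count as aromatic (indole).
Aromatic: A, C, D, E, F, G. Total: 6.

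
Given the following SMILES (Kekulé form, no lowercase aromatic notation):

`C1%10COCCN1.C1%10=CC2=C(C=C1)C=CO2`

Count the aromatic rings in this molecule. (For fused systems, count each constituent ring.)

The SMILES encodes a six-membered saturated ring with an oxygen and an N–H nitrogen at positions 1 and 4; a six-membered carbon ring with three alternating C=C double bonds, fused to a five-membered ring containing one oxygen and two C=C double bonds.
The 6-membered ring with one oxygen and one N–H (1,4) has only sp³ atoms, so it is not fully conjugated — not aromatic (morpholine).
The fused 6/5-membered bicyclic (with one oxygen) is a single π system with 9 sp² atoms and 10 π electrons from ring double bonds plus a heteroatom lone pair. 10 = 4(2)+2, so the system is aromatic and both rings count as aromatic (benzofuran).
2 of the 3 rings are aromatic. Total: 2.

2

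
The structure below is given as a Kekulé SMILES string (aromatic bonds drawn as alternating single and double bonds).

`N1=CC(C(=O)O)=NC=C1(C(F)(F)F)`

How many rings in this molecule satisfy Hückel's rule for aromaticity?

1

The SMILES encodes a six-membered ring with nitrogens at positions 1 and 4 and three alternating double bonds.
The 6-membered ring with two nitrogens (1,4) has a continuous p-orbital overlap around the ring; 3 ring double bonds give 6 π electrons. 6 = 4(1)+2, so it is aromatic (pyrazine).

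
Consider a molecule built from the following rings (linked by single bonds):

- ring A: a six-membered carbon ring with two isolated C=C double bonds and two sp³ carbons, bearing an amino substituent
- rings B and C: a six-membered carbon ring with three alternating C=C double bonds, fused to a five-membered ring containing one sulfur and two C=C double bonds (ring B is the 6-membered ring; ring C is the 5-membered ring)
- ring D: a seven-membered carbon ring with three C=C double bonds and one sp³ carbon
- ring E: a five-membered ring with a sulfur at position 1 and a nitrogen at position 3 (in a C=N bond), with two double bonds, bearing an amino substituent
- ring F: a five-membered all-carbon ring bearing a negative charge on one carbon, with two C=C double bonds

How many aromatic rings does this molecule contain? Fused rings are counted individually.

Ring A has two sp³ carbons, so it is not fully conjugated — not aromatic (1,4-cyclohexadiene).
Rings B and C form a fused bicyclic system (with one sulfur) with 9 sp² atoms and 10 π electrons from ring double bonds plus a heteroatom lone pair. 10 = 4(2)+2, so the system is aromatic and both rings count as aromatic (benzothiophene).
Ring D has one sp³ carbon, so it is not fully conjugated — not aromatic (cycloheptatriene).
Ring E is fully conjugated (every ring atom contributes a p orbital); 2 ring double bonds (4 π electrons) plus a heteroatom lone pair (2) give 6 π electrons. That satisfies 4n+2 with n=1, so ring E is aromatic (thiazole).
Ring F has a continuous p-orbital overlap around the ring; 2 ring double bonds (4 π electrons) plus the carbanion lone pair (2) give 6 π electrons. 6 = 4(1)+2, so ring F is aromatic (cyclopentadienyl anion).
Aromatic: B, C, E, F. Total: 4.

4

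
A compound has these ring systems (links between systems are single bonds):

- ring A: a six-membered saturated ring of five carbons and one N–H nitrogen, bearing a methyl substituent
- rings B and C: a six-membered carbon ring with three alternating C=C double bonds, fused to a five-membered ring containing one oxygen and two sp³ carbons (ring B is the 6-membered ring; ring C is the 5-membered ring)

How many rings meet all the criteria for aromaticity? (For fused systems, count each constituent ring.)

1

Ring A has only sp³ atoms, so it is not fully conjugated — not aromatic (piperidine).
Ring B has a continuous p-orbital overlap around the ring; 3 ring double bonds give 6 π electrons. 6 = 4(1)+2, so ring B is aromatic (benzene ring).
Ring C has two sp³ carbons, so it is not fully conjugated — not aromatic (oxolane ring).
Aromatic: B. Total: 1.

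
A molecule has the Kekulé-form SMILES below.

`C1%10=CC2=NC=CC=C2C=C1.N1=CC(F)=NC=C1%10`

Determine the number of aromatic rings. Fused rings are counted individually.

The SMILES encodes two fused six-membered rings, each with three alternating double bonds; one ring is all carbon and the other has one ring nitrogen; a six-membered ring with nitrogens at positions 1 and 4 and three alternating double bonds.
The fused 6/6-membered bicyclic (with one nitrogen) is a single π system with 10 sp² atoms and 10 π electrons from ring double bonds. 10 = 4(2)+2, so the system is aromatic and both rings count as aromatic (quinoline).
The 6-membered ring with two nitrogens (1,4) is planar and fully conjugated; 3 ring double bonds give 6 π electrons. That satisfies 4n+2 with n=1, so it is aromatic (pyrazine).
3 of the 3 rings are aromatic. Total: 3.

3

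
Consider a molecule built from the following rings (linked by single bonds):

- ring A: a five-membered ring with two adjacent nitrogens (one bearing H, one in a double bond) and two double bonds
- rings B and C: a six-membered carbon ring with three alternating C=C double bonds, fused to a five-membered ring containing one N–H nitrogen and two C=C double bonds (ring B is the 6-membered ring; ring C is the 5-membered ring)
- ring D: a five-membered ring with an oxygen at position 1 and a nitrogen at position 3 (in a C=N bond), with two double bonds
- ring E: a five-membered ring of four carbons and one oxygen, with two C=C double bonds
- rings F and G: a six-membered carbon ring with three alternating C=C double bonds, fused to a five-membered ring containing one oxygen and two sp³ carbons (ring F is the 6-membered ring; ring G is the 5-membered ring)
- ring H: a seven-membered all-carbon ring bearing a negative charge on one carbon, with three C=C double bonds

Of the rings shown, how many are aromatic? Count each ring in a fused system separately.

6

Ring A has a continuous p-orbital overlap around the ring; 2 ring double bonds (4 π electrons) plus a heteroatom lone pair (2) give 6 π electrons. That satisfies 4n+2 with n=1, so ring A is aromatic (pyrazole).
Rings B and C form a fused bicyclic system (with one N–H) with 9 sp² atoms and 10 π electrons from ring double bonds plus a heteroatom lone pair. 10 = 4(2)+2, so the system is aromatic and both rings count as aromatic (indole).
Ring D is planar and fully conjugated; 2 ring double bonds (4 π electrons) plus a heteroatom lone pair (2) give 6 π electrons. That satisfies 4n+2 with n=1, so ring D is aromatic (oxazole).
Ring E is planar and fully conjugated; 2 ring double bonds (4 π electrons) plus a heteroatom lone pair (2) give 6 π electrons. Since 6 = 4n+2 (n=1), ring E is aromatic (furan).
Ring F is fully conjugated (every ring atom contributes a p orbital); 3 ring double bonds give 6 π electrons. Since 6 = 4n+2 (n=1), ring F is aromatic (benzene ring).
Ring G has two sp³ carbons, so it is not fully conjugated — not aromatic (oxolane ring).
Ring H has only sp² ring atoms; a planar conformation would have a fully conjugated π system of 8 electrons. But 8 = 4(2), which is 4n not 4n+2, so ring H is not aromatic (cycloheptatrienyl anion).
Aromatic: A, B, C, D, E, F. Total: 6.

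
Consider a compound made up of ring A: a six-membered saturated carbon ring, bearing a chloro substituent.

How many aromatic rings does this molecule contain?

0

Ring A has only sp³ atoms, so it is not fully conjugated — not aromatic (cyclohexane).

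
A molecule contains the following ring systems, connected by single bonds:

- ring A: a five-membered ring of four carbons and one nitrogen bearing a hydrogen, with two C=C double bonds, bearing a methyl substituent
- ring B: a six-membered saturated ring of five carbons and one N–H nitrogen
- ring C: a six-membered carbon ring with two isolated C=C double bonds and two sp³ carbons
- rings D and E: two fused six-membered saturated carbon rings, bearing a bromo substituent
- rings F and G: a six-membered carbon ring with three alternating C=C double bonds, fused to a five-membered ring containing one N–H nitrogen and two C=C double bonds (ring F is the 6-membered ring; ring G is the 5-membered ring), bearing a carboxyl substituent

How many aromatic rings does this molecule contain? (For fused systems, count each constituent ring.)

3

Ring A is fully conjugated (every ring atom contributes a p orbital); 2 ring double bonds (4 π electrons) plus a heteroatom lone pair (2) give 6 π electrons. Since 6 = 4n+2 (n=1), ring A is aromatic (pyrrole).
Ring B has only sp³ atoms, so it is not fully conjugated — not aromatic (piperidine).
Ring C has two sp³ carbons, so it is not fully conjugated — not aromatic (1,4-cyclohexadiene).
Ring D has only sp³ atoms, so it is not fully conjugated — not aromatic (cyclohexane ring).
Ring E has only sp³ atoms, so it is not fully conjugated — not aromatic (cyclohexane ring).
Rings F and G form a fused bicyclic system (with one N–H) with 9 sp² atoms and 10 π electrons from ring double bonds plus a heteroatom lone pair. 10 = 4(2)+2, so the system is aromatic and both rings count as aromatic (indole).
Aromatic: A, F, G. Total: 3.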